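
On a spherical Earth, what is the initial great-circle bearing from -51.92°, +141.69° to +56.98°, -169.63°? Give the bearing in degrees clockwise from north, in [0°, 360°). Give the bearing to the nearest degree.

Δλ = -169.63 − 141.69 = -311.32°; wrapped into (−180°, 180°]: 48.68°.
θ = atan2( sin Δλ · cos φ₂ , cos φ₁ · sin φ₂ − sin φ₁ · cos φ₂ · cos Δλ )
  = atan2(0.40926, 0.80036) = 27.083° → normalised to [0°, 360°): 27.083°.

27°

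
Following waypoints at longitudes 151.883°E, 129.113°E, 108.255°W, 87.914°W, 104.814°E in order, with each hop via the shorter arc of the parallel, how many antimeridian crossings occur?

2

Leg 1: +151.883° → +129.113°, shortest Δλ = -22.77° (west) — does not cross 180°.
Leg 2: +129.113° → -108.255°, shortest Δλ = 122.632° (east) — crosses 180°.
Leg 3: -108.255° → -87.914°, shortest Δλ = 20.341° (east) — does not cross 180°.
Leg 4: -87.914° → +104.814°, shortest Δλ = -167.272° (west) — crosses 180°.
Total crossings: 2.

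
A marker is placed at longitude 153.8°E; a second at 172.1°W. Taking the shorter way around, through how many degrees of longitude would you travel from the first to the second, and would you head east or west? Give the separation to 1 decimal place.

Raw difference: -172.1 − 153.8 = -325.9°.
Normalise into (−180°, 180°]: -325.9° + 360° = 34.1°.
Positive ⇒ the second point lies to the east; separation 34.1°.

34.1° east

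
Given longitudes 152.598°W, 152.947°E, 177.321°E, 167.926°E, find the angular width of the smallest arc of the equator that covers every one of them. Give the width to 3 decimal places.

Sort the longitudes: -152.598°, +152.947°, +167.926°, +177.321°.
Eastward gaps between consecutive values (wrapping around): 305.545°, 14.979°, 9.395°, 30.081°.
Largest gap = 305.545° ⇒ minimal covering band is its complement: 360° − 305.545° = 54.455°.
Band runs from +152.947° eastward to -152.598°, crossing the antimeridian.

54.455°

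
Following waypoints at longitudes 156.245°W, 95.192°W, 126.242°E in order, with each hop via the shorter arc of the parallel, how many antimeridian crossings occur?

Leg 1: -156.245° → -95.192°, shortest Δλ = 61.053° (east) — does not cross 180°.
Leg 2: -95.192° → +126.242°, shortest Δλ = -138.566° (west) — crosses 180°.
Total crossings: 1.

1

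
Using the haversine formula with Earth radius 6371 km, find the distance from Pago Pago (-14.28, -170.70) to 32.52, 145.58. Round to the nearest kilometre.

6977 km

Δλ = 145.58 − -170.70 = 316.28°; wrapped into (−180°, 180°]: -43.72°.
Δφ = 32.52 − -14.28 = 46.80°.
a = sin²(Δφ/2) + cos φ₁ · cos φ₂ · sin²(Δλ/2) = 0.271014.
c = 2·atan2(√a, √(1−a)) = 1.09508 rad → d = 6371·c ≈ 6976.78 km.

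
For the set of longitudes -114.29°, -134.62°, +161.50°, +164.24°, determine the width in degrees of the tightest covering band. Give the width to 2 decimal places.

84.21°

Sort the longitudes: -134.62°, -114.29°, +161.50°, +164.24°.
Eastward gaps between consecutive values (wrapping around): 20.33°, 275.79°, 2.74°, 61.14°.
Largest gap = 275.79° ⇒ minimal covering band is its complement: 360° − 275.79° = 84.21°.
Band runs from +161.50° eastward to -114.29°, crossing the antimeridian.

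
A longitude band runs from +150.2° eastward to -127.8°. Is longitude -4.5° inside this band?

Band width going east from +150.2° to -127.8°: ((-127.8 − 150.2) mod 360) = 82.0°.
Offset of -4.5° east of the west edge: ((-4.5 − 150.2) mod 360) = 205.3°.
205.3° > 82.0° ⇒ outside.

No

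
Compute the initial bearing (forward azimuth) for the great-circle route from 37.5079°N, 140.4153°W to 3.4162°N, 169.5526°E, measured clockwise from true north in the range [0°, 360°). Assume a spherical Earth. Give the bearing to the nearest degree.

246°

Δλ = 169.5526 − -140.4153 = 309.9679°; wrapped into (−180°, 180°]: -50.0321°.
θ = atan2( sin Δλ · cos φ₂ , cos φ₁ · sin φ₂ − sin φ₁ · cos φ₂ · cos Δλ )
  = atan2(-0.76504, -0.34315) = -114.158° → normalised to [0°, 360°): 245.842°.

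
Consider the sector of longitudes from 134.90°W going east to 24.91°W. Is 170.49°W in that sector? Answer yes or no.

Band width going east from -134.90° to -24.91°: ((-24.91 − -134.90) mod 360) = 109.99°.
Offset of -170.49° east of the west edge: ((-170.49 − -134.90) mod 360) = 324.41°.
324.41° > 109.99° ⇒ outside.

No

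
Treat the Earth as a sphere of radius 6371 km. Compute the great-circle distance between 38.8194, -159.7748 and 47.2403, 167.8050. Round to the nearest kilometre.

Δλ = 167.8050 − -159.7748 = 327.5798°; wrapped into (−180°, 180°]: -32.4202°.
Δφ = 47.2403 − 38.8194 = 8.4209°.
a = sin²(Δφ/2) + cos φ₁ · cos φ₂ · sin²(Δλ/2) = 0.046613.
c = 2·atan2(√a, √(1−a)) = 0.43523 rad → d = 6371·c ≈ 2772.84 km.

2773 km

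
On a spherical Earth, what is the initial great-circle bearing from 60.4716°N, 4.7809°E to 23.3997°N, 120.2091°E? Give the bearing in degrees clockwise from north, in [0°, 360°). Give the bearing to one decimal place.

Δλ = 120.2091 − 4.7809 = 115.4282°.
θ = atan2( sin Δλ · cos φ₂ , cos φ₁ · sin φ₂ − sin φ₁ · cos φ₂ · cos Δλ )
  = atan2(0.82885, 0.53862) = 56.983° → normalised to [0°, 360°): 56.983°.

57.0°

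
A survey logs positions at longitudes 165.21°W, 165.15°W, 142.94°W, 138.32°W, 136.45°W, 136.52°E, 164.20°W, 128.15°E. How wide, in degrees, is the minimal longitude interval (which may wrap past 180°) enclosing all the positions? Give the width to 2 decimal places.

95.40°

Sort the longitudes: -165.21°, -165.15°, -164.20°, -142.94°, -138.32°, -136.45°, +128.15°, +136.52°.
Eastward gaps between consecutive values (wrapping around): 0.06°, 0.95°, 21.26°, 4.62°, 1.87°, 264.60°, 8.37°, 58.27°.
Largest gap = 264.60° ⇒ minimal covering band is its complement: 360° − 264.60° = 95.40°.
Band runs from +128.15° eastward to -136.45°, crossing the antimeridian.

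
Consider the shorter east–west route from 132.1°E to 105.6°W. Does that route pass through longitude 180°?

Yes

Naïve |-105.6 − 132.1| = 237.7° > 180°, so the shorter arc goes the other way round — across 180°.
Signed shortest Δλ = ((-105.6 − 132.1 + 180) mod 360) − 180 = 122.3°.
Going east by 122.3° from +132.1° passes through 180° before reaching -105.6°.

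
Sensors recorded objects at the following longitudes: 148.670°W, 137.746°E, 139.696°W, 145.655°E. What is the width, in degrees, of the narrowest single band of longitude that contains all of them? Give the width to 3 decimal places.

Sort the longitudes: -148.670°, -139.696°, +137.746°, +145.655°.
Eastward gaps between consecutive values (wrapping around): 8.974°, 277.442°, 7.909°, 65.675°.
Largest gap = 277.442° ⇒ minimal covering band is its complement: 360° − 277.442° = 82.558°.
Band runs from +137.746° eastward to -139.696°, crossing the antimeridian.

82.558°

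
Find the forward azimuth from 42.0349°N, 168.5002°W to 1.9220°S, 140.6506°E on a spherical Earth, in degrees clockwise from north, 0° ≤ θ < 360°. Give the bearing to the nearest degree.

240°

Δλ = 140.6506 − -168.5002 = 309.1508°; wrapped into (−180°, 180°]: -50.8492°.
θ = atan2( sin Δλ · cos φ₂ , cos φ₁ · sin φ₂ − sin φ₁ · cos φ₂ · cos Δλ )
  = atan2(-0.77505, -0.44742) = -119.997° → normalised to [0°, 360°): 240.003°.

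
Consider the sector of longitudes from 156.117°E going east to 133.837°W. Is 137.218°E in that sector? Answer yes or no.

Band width going east from +156.117° to -133.837°: ((-133.837 − 156.117) mod 360) = 70.046°.
Offset of +137.218° east of the west edge: ((137.218 − 156.117) mod 360) = 341.101°.
341.101° > 70.046° ⇒ outside.

No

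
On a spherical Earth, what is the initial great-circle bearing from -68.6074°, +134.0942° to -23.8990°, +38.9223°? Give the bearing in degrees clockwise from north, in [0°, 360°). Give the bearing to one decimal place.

256.1°

Δλ = 38.9223 − 134.0942 = -95.1719°.
θ = atan2( sin Δλ · cos φ₂ , cos φ₁ · sin φ₂ − sin φ₁ · cos φ₂ · cos Δλ )
  = atan2(-0.91054, -0.22451) = -103.851° → normalised to [0°, 360°): 256.149°.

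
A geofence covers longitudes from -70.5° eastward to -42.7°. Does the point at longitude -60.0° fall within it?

Yes

Band width going east from -70.5° to -42.7°: ((-42.7 − -70.5) mod 360) = 27.8°.
Offset of -60.0° east of the west edge: ((-60.0 − -70.5) mod 360) = 10.5°.
10.5° ≤ 27.8° ⇒ inside.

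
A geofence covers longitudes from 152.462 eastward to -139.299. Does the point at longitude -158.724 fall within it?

Yes

Band width going east from +152.462° to -139.299°: ((-139.299 − 152.462) mod 360) = 68.239°.
Offset of -158.724° east of the west edge: ((-158.724 − 152.462) mod 360) = 48.814°.
48.814° ≤ 68.239° ⇒ inside.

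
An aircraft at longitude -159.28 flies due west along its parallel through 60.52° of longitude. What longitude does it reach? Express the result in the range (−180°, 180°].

+140.20°

Start at -159.28°; shift −60.52° → -219.80°.
-219.80° lies outside (−180°, 180°]; add 360° → +140.20°.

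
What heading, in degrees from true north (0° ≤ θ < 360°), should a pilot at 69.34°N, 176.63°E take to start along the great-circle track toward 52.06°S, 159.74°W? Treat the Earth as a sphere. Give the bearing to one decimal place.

163.0°

Δλ = -159.74 − 176.63 = -336.37°; wrapped into (−180°, 180°]: 23.63°.
θ = atan2( sin Δλ · cos φ₂ , cos φ₁ · sin φ₂ − sin φ₁ · cos φ₂ · cos Δλ )
  = atan2(0.24644, -0.80531) = 162.985° → normalised to [0°, 360°): 162.985°.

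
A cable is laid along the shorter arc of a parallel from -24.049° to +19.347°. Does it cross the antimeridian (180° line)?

Signed shortest Δλ = ((19.347 − -24.049 + 180) mod 360) − 180 = 43.396°.
Going east by 43.396° from -24.049° reaches +19.347° without touching 180°.

No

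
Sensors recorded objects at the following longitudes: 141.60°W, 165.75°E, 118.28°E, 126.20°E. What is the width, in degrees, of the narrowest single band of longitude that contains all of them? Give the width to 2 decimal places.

100.12°

Sort the longitudes: -141.60°, +118.28°, +126.20°, +165.75°.
Eastward gaps between consecutive values (wrapping around): 259.88°, 7.92°, 39.55°, 52.65°.
Largest gap = 259.88° ⇒ minimal covering band is its complement: 360° − 259.88° = 100.12°.
Band runs from +118.28° eastward to -141.60°, crossing the antimeridian.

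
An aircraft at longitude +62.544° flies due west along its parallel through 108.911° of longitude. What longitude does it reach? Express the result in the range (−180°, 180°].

-46.367°

Start at +62.544°; shift −108.911° → -46.367°.
-46.367° already lies in (−180°, 180°].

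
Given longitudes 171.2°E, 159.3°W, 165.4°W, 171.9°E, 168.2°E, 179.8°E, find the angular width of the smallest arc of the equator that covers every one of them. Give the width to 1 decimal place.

32.5°

Sort the longitudes: -165.4°, -159.3°, +168.2°, +171.2°, +171.9°, +179.8°.
Eastward gaps between consecutive values (wrapping around): 6.1°, 327.5°, 3.0°, 0.7°, 7.9°, 14.8°.
Largest gap = 327.5° ⇒ minimal covering band is its complement: 360° − 327.5° = 32.5°.
Band runs from +168.2° eastward to -159.3°, crossing the antimeridian.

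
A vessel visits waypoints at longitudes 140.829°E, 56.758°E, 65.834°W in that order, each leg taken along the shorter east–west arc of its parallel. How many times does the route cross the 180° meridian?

0

Leg 1: +140.829° → +56.758°, shortest Δλ = -84.071° (west) — does not cross 180°.
Leg 2: +56.758° → -65.834°, shortest Δλ = -122.592° (west) — does not cross 180°.
Total crossings: 0.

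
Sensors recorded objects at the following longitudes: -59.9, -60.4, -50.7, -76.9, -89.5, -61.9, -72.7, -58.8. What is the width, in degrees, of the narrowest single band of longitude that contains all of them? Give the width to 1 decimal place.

Sort the longitudes: -89.5°, -76.9°, -72.7°, -61.9°, -60.4°, -59.9°, -58.8°, -50.7°.
Eastward gaps between consecutive values (wrapping around): 12.6°, 4.2°, 10.8°, 1.5°, 0.5°, 1.1°, 8.1°, 321.2°.
Largest gap = 321.2° ⇒ minimal covering band is its complement: 360° − 321.2° = 38.8°.
Band runs from -89.5° eastward to -50.7°.

38.8°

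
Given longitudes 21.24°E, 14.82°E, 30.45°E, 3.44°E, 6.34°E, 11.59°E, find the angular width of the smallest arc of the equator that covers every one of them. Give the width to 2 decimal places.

Sort the longitudes: +3.44°, +6.34°, +11.59°, +14.82°, +21.24°, +30.45°.
Eastward gaps between consecutive values (wrapping around): 2.90°, 5.25°, 3.23°, 6.42°, 9.21°, 332.99°.
Largest gap = 332.99° ⇒ minimal covering band is its complement: 360° − 332.99° = 27.01°.
Band runs from +3.44° eastward to +30.45°.

27.01°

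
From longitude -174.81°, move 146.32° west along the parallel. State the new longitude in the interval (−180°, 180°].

Start at -174.81°; shift −146.32° → -321.13°.
-321.13° lies outside (−180°, 180°]; add 360° → +38.87°.

+38.87°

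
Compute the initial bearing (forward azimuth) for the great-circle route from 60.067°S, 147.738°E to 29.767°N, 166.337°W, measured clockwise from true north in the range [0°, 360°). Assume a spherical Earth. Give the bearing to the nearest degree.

39°

Δλ = -166.337 − 147.738 = -314.075°; wrapped into (−180°, 180°]: 45.925°.
θ = atan2( sin Δλ · cos φ₂ , cos φ₁ · sin φ₂ − sin φ₁ · cos φ₂ · cos Δλ )
  = atan2(0.62363, 0.77101) = 38.968° → normalised to [0°, 360°): 38.968°.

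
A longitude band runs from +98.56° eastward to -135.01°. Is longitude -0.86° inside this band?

No

Band width going east from +98.56° to -135.01°: ((-135.01 − 98.56) mod 360) = 126.43°.
Offset of -0.86° east of the west edge: ((-0.86 − 98.56) mod 360) = 260.58°.
260.58° > 126.43° ⇒ outside.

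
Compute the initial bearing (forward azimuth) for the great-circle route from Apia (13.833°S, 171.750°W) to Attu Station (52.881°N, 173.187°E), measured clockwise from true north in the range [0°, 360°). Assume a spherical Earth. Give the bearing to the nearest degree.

Δλ = 173.187 − -171.750 = 344.937°; wrapped into (−180°, 180°]: -15.063°.
θ = atan2( sin Δλ · cos φ₂ , cos φ₁ · sin φ₂ − sin φ₁ · cos φ₂ · cos Δλ )
  = atan2(-0.15683, 0.91359) = -9.741° → normalised to [0°, 360°): 350.259°.

350°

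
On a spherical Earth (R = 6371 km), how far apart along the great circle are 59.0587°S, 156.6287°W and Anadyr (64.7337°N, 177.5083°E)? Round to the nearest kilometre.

13935 km

Δλ = 177.5083 − -156.6287 = 334.1370°; wrapped into (−180°, 180°]: -25.8630°.
Δφ = 64.7337 − -59.0587 = 123.7924°.
a = sin²(Δφ/2) + cos φ₁ · cos φ₂ · sin²(Δλ/2) = 0.789083.
c = 2·atan2(√a, √(1−a)) = 2.18728 rad → d = 6371·c ≈ 13935.13 km.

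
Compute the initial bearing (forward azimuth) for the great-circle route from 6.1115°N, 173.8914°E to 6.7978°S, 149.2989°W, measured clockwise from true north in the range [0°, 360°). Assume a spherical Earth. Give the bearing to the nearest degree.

109°

Δλ = -149.2989 − 173.8914 = -323.1903°; wrapped into (−180°, 180°]: 36.8097°.
θ = atan2( sin Δλ · cos φ₂ , cos φ₁ · sin φ₂ − sin φ₁ · cos φ₂ · cos Δλ )
  = atan2(0.59495, -0.20233) = 108.782° → normalised to [0°, 360°): 108.782°.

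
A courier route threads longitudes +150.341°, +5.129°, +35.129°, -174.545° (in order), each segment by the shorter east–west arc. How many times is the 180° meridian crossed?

Leg 1: +150.341° → +5.129°, shortest Δλ = -145.212° (west) — does not cross 180°.
Leg 2: +5.129° → +35.129°, shortest Δλ = 30.0° (east) — does not cross 180°.
Leg 3: +35.129° → -174.545°, shortest Δλ = 150.326° (east) — crosses 180°.
Total crossings: 1.

1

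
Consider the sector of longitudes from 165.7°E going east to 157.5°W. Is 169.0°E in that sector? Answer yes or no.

Yes

Band width going east from +165.7° to -157.5°: ((-157.5 − 165.7) mod 360) = 36.8°.
Offset of +169.0° east of the west edge: ((169.0 − 165.7) mod 360) = 3.3°.
3.3° ≤ 36.8° ⇒ inside.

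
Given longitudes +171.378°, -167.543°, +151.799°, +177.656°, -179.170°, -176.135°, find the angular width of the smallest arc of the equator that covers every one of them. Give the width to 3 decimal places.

Sort the longitudes: -179.170°, -176.135°, -167.543°, +151.799°, +171.378°, +177.656°.
Eastward gaps between consecutive values (wrapping around): 3.035°, 8.592°, 319.342°, 19.579°, 6.278°, 3.174°.
Largest gap = 319.342° ⇒ minimal covering band is its complement: 360° − 319.342° = 40.658°.
Band runs from +151.799° eastward to -167.543°, crossing the antimeridian.

40.658°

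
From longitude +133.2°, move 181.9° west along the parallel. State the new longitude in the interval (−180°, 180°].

-48.7°

Start at +133.2°; shift −181.9° → -48.7°.
-48.7° already lies in (−180°, 180°].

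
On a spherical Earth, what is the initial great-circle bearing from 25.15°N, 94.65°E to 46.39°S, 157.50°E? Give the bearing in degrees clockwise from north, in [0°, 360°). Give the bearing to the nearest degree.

Δλ = 157.50 − 94.65 = 62.85°.
θ = atan2( sin Δλ · cos φ₂ , cos φ₁ · sin φ₂ − sin φ₁ · cos φ₂ · cos Δλ )
  = atan2(0.61375, -0.78917) = 142.128° → normalised to [0°, 360°): 142.128°.

142°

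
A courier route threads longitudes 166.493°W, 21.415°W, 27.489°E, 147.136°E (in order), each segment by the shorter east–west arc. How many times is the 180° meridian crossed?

Leg 1: -166.493° → -21.415°, shortest Δλ = 145.078° (east) — does not cross 180°.
Leg 2: -21.415° → +27.489°, shortest Δλ = 48.904° (east) — does not cross 180°.
Leg 3: +27.489° → +147.136°, shortest Δλ = 119.647° (east) — does not cross 180°.
Total crossings: 0.

0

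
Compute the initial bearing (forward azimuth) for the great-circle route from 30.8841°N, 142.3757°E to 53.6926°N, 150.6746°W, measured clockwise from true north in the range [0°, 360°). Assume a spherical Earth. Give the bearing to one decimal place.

Δλ = -150.6746 − 142.3757 = -293.0503°; wrapped into (−180°, 180°]: 66.9497°.
θ = atan2( sin Δλ · cos φ₂ , cos φ₁ · sin φ₂ − sin φ₁ · cos φ₂ · cos Δλ )
  = atan2(0.54484, 0.57259) = 43.578° → normalised to [0°, 360°): 43.578°.

43.6°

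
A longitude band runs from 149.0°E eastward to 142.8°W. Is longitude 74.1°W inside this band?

No

Band width going east from +149.0° to -142.8°: ((-142.8 − 149.0) mod 360) = 68.2°.
Offset of -74.1° east of the west edge: ((-74.1 − 149.0) mod 360) = 136.9°.
136.9° > 68.2° ⇒ outside.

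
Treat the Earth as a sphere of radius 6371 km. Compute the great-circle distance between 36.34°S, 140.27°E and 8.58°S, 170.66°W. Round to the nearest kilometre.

5826 km

Δλ = -170.66 − 140.27 = -310.93°; wrapped into (−180°, 180°]: 49.07°.
Δφ = -8.58 − -36.34 = 27.76°.
a = sin²(Δφ/2) + cos φ₁ · cos φ₂ · sin²(Δλ/2) = 0.194889.
c = 2·atan2(√a, √(1−a)) = 0.91445 rad → d = 6371·c ≈ 5825.99 km.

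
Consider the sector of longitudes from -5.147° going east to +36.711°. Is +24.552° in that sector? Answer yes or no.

Band width going east from -5.147° to +36.711°: ((36.711 − -5.147) mod 360) = 41.858°.
Offset of +24.552° east of the west edge: ((24.552 − -5.147) mod 360) = 29.699°.
29.699° ≤ 41.858° ⇒ inside.

Yes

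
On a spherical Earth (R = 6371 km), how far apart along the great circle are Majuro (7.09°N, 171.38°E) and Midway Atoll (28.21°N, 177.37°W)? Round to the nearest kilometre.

2630 km

Δλ = -177.37 − 171.38 = -348.75°; wrapped into (−180°, 180°]: 11.25°.
Δφ = 28.21 − 7.09 = 21.12°.
a = sin²(Δφ/2) + cos φ₁ · cos φ₂ · sin²(Δλ/2) = 0.041988.
c = 2·atan2(√a, √(1−a)) = 0.41274 rad → d = 6371·c ≈ 2629.57 km.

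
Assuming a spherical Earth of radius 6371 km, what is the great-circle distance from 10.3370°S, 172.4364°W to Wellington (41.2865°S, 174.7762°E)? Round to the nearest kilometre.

Δλ = 174.7762 − -172.4364 = 347.2126°; wrapped into (−180°, 180°]: -12.7874°.
Δφ = -41.2865 − -10.3370 = -30.9495°.
a = sin²(Δφ/2) + cos φ₁ · cos φ₂ · sin²(Δλ/2) = 0.080357.
c = 2·atan2(√a, √(1−a)) = 0.57483 rad → d = 6371·c ≈ 3662.22 km.

3662 km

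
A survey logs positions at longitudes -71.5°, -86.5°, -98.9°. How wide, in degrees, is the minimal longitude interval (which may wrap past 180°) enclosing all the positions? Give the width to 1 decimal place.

27.4°

Sort the longitudes: -98.9°, -86.5°, -71.5°.
Eastward gaps between consecutive values (wrapping around): 12.4°, 15.0°, 332.6°.
Largest gap = 332.6° ⇒ minimal covering band is its complement: 360° − 332.6° = 27.4°.
Band runs from -98.9° eastward to -71.5°.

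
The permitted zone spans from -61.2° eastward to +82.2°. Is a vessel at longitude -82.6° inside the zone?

Band width going east from -61.2° to +82.2°: ((82.2 − -61.2) mod 360) = 143.4°.
Offset of -82.6° east of the west edge: ((-82.6 − -61.2) mod 360) = 338.6°.
338.6° > 143.4° ⇒ outside.

No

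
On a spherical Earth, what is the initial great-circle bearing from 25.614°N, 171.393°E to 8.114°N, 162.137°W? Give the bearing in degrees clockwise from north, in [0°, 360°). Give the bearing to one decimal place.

Δλ = -162.137 − 171.393 = -333.530°; wrapped into (−180°, 180°]: 26.470°.
θ = atan2( sin Δλ · cos φ₂ , cos φ₁ · sin φ₂ − sin φ₁ · cos φ₂ · cos Δλ )
  = atan2(0.44127, -0.25584) = 120.105° → normalised to [0°, 360°): 120.105°.

120.1°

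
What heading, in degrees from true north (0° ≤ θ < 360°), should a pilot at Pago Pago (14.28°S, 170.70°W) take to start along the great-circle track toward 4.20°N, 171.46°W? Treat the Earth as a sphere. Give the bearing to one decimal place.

Δλ = -171.46 − -170.70 = -0.76°.
θ = atan2( sin Δλ · cos φ₂ , cos φ₁ · sin φ₂ − sin φ₁ · cos φ₂ · cos Δλ )
  = atan2(-0.01323, 0.31695) = -2.390° → normalised to [0°, 360°): 357.610°.

357.6°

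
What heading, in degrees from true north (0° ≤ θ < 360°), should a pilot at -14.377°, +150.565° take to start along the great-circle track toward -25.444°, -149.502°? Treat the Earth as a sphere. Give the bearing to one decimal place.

Δλ = -149.502 − 150.565 = -300.067°; wrapped into (−180°, 180°]: 59.933°.
θ = atan2( sin Δλ · cos φ₂ , cos φ₁ · sin φ₂ − sin φ₁ · cos φ₂ · cos Δλ )
  = atan2(0.78150, -0.30384) = 111.246° → normalised to [0°, 360°): 111.246°.

111.2°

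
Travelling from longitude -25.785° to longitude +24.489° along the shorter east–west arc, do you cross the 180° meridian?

Signed shortest Δλ = ((24.489 − -25.785 + 180) mod 360) − 180 = 50.274°.
Going east by 50.274° from -25.785° reaches +24.489° without touching 180°.

No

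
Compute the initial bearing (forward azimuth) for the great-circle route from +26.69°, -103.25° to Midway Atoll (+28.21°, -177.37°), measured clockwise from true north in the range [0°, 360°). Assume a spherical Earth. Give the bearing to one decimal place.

Δλ = -177.37 − -103.25 = -74.12°.
θ = atan2( sin Δλ · cos φ₂ , cos φ₁ · sin φ₂ − sin φ₁ · cos φ₂ · cos Δλ )
  = atan2(-0.84759, 0.31403) = -69.670° → normalised to [0°, 360°): 290.330°.

290.3°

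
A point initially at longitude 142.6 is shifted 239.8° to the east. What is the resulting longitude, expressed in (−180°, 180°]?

+22.4°

Start at +142.6°; shift +239.8° → +382.4°.
+382.4° lies outside (−180°, 180°]; subtract 360° → +22.4°.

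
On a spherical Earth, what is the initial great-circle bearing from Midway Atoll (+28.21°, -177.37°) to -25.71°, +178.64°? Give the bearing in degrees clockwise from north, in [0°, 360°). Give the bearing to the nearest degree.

Δλ = 178.64 − -177.37 = 356.01°; wrapped into (−180°, 180°]: -3.99°.
θ = atan2( sin Δλ · cos φ₂ , cos φ₁ · sin φ₂ − sin φ₁ · cos φ₂ · cos Δλ )
  = atan2(-0.06269, -0.80716) = -175.559° → normalised to [0°, 360°): 184.441°.

184°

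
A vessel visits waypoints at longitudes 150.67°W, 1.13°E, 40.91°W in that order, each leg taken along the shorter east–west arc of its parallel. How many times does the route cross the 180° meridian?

Leg 1: -150.67° → +1.13°, shortest Δλ = 151.8° (east) — does not cross 180°.
Leg 2: +1.13° → -40.91°, shortest Δλ = -42.04° (west) — does not cross 180°.
Total crossings: 0.

0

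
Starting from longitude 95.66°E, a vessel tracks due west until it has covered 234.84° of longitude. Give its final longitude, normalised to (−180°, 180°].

139.18°W

Start at +95.66°; shift −234.84° → -139.18°.
-139.18° already lies in (−180°, 180°].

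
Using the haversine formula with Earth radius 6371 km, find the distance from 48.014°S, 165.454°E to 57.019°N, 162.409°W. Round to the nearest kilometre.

12050 km

Δλ = -162.409 − 165.454 = -327.863°; wrapped into (−180°, 180°]: 32.137°.
Δφ = 57.019 − -48.014 = 105.033°.
a = sin²(Δφ/2) + cos φ₁ · cos φ₂ · sin²(Δλ/2) = 0.657585.
c = 2·atan2(√a, √(1−a)) = 1.89143 rad → d = 6371·c ≈ 12050.32 km.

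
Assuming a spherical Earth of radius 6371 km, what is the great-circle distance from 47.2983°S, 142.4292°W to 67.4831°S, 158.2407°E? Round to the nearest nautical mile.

2148 nmi

Δλ = 158.2407 − -142.4292 = 300.6699°; wrapped into (−180°, 180°]: -59.3301°.
Δφ = -67.4831 − -47.2983 = -20.1848°.
a = sin²(Δφ/2) + cos φ₁ · cos φ₂ · sin²(Δλ/2) = 0.094326.
c = 2·atan2(√a, √(1−a)) = 0.62434 rad → d = 6371·c ≈ 3977.68 km ≈ 2147.77 nmi.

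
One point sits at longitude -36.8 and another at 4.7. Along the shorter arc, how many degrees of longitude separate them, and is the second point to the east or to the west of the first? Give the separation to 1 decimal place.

Raw difference: 4.7 − -36.8 = 41.5°.
Normalise into (−180°, 180°]: 41.5° stays 41.5°.
Positive ⇒ the second point lies to the east; separation 41.5°.

41.5° east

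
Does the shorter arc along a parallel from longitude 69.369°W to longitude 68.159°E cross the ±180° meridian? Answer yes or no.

Signed shortest Δλ = ((68.159 − -69.369 + 180) mod 360) − 180 = 137.528°.
Going east by 137.528° from -69.369° reaches +68.159° without touching 180°.

No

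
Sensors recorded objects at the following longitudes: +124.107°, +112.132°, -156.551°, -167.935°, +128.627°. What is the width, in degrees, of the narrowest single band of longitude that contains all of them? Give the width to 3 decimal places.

Sort the longitudes: -167.935°, -156.551°, +112.132°, +124.107°, +128.627°.
Eastward gaps between consecutive values (wrapping around): 11.384°, 268.683°, 11.975°, 4.520°, 63.438°.
Largest gap = 268.683° ⇒ minimal covering band is its complement: 360° − 268.683° = 91.317°.
Band runs from +112.132° eastward to -156.551°, crossing the antimeridian.

91.317°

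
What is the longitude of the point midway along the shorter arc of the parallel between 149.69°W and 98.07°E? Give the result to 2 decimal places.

Signed shortest Δλ from -149.69° to +98.07° is -112.24°.
Midpoint longitude = -149.69° + (-112.24°)/2 = -149.69° − 56.12° = -205.81°.
Normalise into (−180°, 180°]: +154.19°.
(The naïve average (-149.69 + +98.07)/2 = -25.81° is on the wrong side of the globe.)

154.19°E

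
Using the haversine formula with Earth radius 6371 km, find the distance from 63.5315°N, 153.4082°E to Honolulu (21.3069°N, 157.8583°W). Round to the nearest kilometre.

Δλ = -157.8583 − 153.4082 = -311.2665°; wrapped into (−180°, 180°]: 48.7335°.
Δφ = 21.3069 − 63.5315 = -42.2246°.
a = sin²(Δφ/2) + cos φ₁ · cos φ₂ · sin²(Δλ/2) = 0.200424.
c = 2·atan2(√a, √(1−a)) = 0.92835 rad → d = 6371·c ≈ 5914.54 km.

5915 km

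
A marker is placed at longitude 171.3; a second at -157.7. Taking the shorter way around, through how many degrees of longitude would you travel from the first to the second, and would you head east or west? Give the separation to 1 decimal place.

31.0° east

Raw difference: -157.7 − 171.3 = -329.0°.
Normalise into (−180°, 180°]: -329.0° + 360° = 31.0°.
Positive ⇒ the second point lies to the east; separation 31.0°.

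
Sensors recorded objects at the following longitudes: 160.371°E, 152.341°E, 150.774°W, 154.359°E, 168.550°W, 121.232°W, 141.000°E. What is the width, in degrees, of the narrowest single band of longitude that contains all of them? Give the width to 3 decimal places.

97.768°

Sort the longitudes: -168.550°, -150.774°, -121.232°, +141.000°, +152.341°, +154.359°, +160.371°.
Eastward gaps between consecutive values (wrapping around): 17.776°, 29.542°, 262.232°, 11.341°, 2.018°, 6.012°, 31.079°.
Largest gap = 262.232° ⇒ minimal covering band is its complement: 360° − 262.232° = 97.768°.
Band runs from +141.000° eastward to -121.232°, crossing the antimeridian.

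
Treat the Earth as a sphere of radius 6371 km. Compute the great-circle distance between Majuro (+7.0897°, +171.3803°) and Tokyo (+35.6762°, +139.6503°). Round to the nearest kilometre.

Δλ = 139.6503 − 171.3803 = -31.7300°.
Δφ = 35.6762 − 7.0897 = 28.5865°.
a = sin²(Δφ/2) + cos φ₁ · cos φ₂ · sin²(Δλ/2) = 0.121195.
c = 2·atan2(√a, √(1−a)) = 0.71115 rad → d = 6371·c ≈ 4530.75 km.

4531 km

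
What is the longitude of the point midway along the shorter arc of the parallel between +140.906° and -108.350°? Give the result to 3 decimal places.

Signed shortest Δλ from +140.906° to -108.350° is +110.744°.
Midpoint longitude = +140.906° + (+110.744°)/2 = +140.906° + 55.372° = +196.278°.
Normalise into (−180°, 180°]: -163.722°.
(The naïve average (+140.906 + -108.350)/2 = 16.278° is on the wrong side of the globe.)

-163.722°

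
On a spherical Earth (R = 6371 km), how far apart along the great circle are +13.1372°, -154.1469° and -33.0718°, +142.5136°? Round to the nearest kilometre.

8449 km

Δλ = 142.5136 − -154.1469 = 296.6605°; wrapped into (−180°, 180°]: -63.3395°.
Δφ = -33.0718 − 13.1372 = -46.2090°.
a = sin²(Δφ/2) + cos φ₁ · cos φ₂ · sin²(Δλ/2) = 0.378930.
c = 2·atan2(√a, √(1−a)) = 1.32622 rad → d = 6371·c ≈ 8449.38 km.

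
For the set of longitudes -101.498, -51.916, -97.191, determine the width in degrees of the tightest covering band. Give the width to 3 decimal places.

49.582°

Sort the longitudes: -101.498°, -97.191°, -51.916°.
Eastward gaps between consecutive values (wrapping around): 4.307°, 45.275°, 310.418°.
Largest gap = 310.418° ⇒ minimal covering band is its complement: 360° − 310.418° = 49.582°.
Band runs from -101.498° eastward to -51.916°.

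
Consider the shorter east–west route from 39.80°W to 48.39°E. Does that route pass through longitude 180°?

No

Signed shortest Δλ = ((48.39 − -39.80 + 180) mod 360) − 180 = 88.19°.
Going east by 88.19° from -39.80° reaches +48.39° without touching 180°.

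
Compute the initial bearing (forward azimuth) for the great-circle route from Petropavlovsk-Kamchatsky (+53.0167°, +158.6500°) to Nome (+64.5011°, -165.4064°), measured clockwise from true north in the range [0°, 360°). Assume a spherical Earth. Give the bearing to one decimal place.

43.7°

Δλ = -165.4064 − 158.6500 = -324.0564°; wrapped into (−180°, 180°]: 35.9436°.
θ = atan2( sin Δλ · cos φ₂ , cos φ₁ · sin φ₂ − sin φ₁ · cos φ₂ · cos Δλ )
  = atan2(0.25269, 0.26458) = 43.684° → normalised to [0°, 360°): 43.684°.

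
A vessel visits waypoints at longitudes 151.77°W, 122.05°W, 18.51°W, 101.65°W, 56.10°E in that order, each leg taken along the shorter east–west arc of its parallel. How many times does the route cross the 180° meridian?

Leg 1: -151.77° → -122.05°, shortest Δλ = 29.72° (east) — does not cross 180°.
Leg 2: -122.05° → -18.51°, shortest Δλ = 103.54° (east) — does not cross 180°.
Leg 3: -18.51° → -101.65°, shortest Δλ = -83.14° (west) — does not cross 180°.
Leg 4: -101.65° → +56.10°, shortest Δλ = 157.75° (east) — does not cross 180°.
Total crossings: 0.

0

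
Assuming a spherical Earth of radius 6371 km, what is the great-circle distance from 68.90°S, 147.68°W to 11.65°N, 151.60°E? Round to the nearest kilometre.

10109 km

Δλ = 151.60 − -147.68 = 299.28°; wrapped into (−180°, 180°]: -60.72°.
Δφ = 11.65 − -68.90 = 80.55°.
a = sin²(Δφ/2) + cos φ₁ · cos φ₂ · sin²(Δλ/2) = 0.507977.
c = 2·atan2(√a, √(1−a)) = 1.58675 rad → d = 6371·c ≈ 10109.19 km.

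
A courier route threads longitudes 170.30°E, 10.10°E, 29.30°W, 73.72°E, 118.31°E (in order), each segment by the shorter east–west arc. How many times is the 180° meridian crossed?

Leg 1: +170.30° → +10.10°, shortest Δλ = -160.2° (west) — does not cross 180°.
Leg 2: +10.10° → -29.30°, shortest Δλ = -39.4° (west) — does not cross 180°.
Leg 3: -29.30° → +73.72°, shortest Δλ = 103.02° (east) — does not cross 180°.
Leg 4: +73.72° → +118.31°, shortest Δλ = 44.59° (east) — does not cross 180°.
Total crossings: 0.

0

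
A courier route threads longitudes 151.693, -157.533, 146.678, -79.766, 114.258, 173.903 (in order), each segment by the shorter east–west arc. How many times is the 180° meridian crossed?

4

Leg 1: +151.693° → -157.533°, shortest Δλ = 50.774° (east) — crosses 180°.
Leg 2: -157.533° → +146.678°, shortest Δλ = -55.789° (west) — crosses 180°.
Leg 3: +146.678° → -79.766°, shortest Δλ = 133.556° (east) — crosses 180°.
Leg 4: -79.766° → +114.258°, shortest Δλ = -165.976° (west) — crosses 180°.
Leg 5: +114.258° → +173.903°, shortest Δλ = 59.645° (east) — does not cross 180°.
Total crossings: 4.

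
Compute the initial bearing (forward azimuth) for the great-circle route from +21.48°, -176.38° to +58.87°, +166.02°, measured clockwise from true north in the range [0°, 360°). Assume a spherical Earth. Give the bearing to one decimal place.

Δλ = 166.02 − -176.38 = 342.40°; wrapped into (−180°, 180°]: -17.60°.
θ = atan2( sin Δλ · cos φ₂ , cos φ₁ · sin φ₂ − sin φ₁ · cos φ₂ · cos Δλ )
  = atan2(-0.15632, 0.61610) = -14.237° → normalised to [0°, 360°): 345.763°.

345.8°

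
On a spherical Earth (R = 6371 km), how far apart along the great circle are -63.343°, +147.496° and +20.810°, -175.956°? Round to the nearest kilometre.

Δλ = -175.956 − 147.496 = -323.452°; wrapped into (−180°, 180°]: 36.548°.
Δφ = 20.810 − -63.343 = 84.153°.
a = sin²(Δφ/2) + cos φ₁ · cos φ₂ · sin²(Δλ/2) = 0.490298.
c = 2·atan2(√a, √(1−a)) = 1.55139 rad → d = 6371·c ≈ 9883.91 km.

9884 km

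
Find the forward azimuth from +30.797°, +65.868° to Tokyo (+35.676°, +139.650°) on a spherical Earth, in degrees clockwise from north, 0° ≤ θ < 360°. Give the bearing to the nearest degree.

64°

Δλ = 139.650 − 65.868 = 73.782°.
θ = atan2( sin Δλ · cos φ₂ , cos φ₁ · sin φ₂ − sin φ₁ · cos φ₂ · cos Δλ )
  = atan2(0.78000, 0.38480) = 63.741° → normalised to [0°, 360°): 63.741°.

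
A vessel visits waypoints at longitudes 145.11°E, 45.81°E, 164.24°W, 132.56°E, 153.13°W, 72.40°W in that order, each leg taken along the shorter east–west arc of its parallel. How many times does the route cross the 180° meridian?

3

Leg 1: +145.11° → +45.81°, shortest Δλ = -99.3° (west) — does not cross 180°.
Leg 2: +45.81° → -164.24°, shortest Δλ = 149.95° (east) — crosses 180°.
Leg 3: -164.24° → +132.56°, shortest Δλ = -63.2° (west) — crosses 180°.
Leg 4: +132.56° → -153.13°, shortest Δλ = 74.31° (east) — crosses 180°.
Leg 5: -153.13° → -72.40°, shortest Δλ = 80.73° (east) — does not cross 180°.
Total crossings: 3.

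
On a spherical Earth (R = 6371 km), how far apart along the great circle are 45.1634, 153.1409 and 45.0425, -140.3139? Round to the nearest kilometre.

Δλ = -140.3139 − 153.1409 = -293.4548°; wrapped into (−180°, 180°]: 66.5452°.
Δφ = 45.0425 − 45.1634 = -0.1209°.
a = sin²(Δφ/2) + cos φ₁ · cos φ₂ · sin²(Δλ/2) = 0.149954.
c = 2·atan2(√a, √(1−a)) = 0.79527 rad → d = 6371·c ≈ 5066.66 km.

5067 km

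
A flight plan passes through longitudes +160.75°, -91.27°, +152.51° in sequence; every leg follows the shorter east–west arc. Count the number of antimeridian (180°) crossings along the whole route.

2

Leg 1: +160.75° → -91.27°, shortest Δλ = 107.98° (east) — crosses 180°.
Leg 2: -91.27° → +152.51°, shortest Δλ = -116.22° (west) — crosses 180°.
Total crossings: 2.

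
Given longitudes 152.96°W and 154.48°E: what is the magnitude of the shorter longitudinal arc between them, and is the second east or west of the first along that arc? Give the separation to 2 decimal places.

52.56° west

Raw difference: 154.48 − -152.96 = 307.44°.
Normalise into (−180°, 180°]: 307.44° − 360° = -52.56°.
Negative ⇒ the second point lies to the west; separation 52.56°.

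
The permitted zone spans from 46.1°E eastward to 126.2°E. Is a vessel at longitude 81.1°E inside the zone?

Yes

Band width going east from +46.1° to +126.2°: ((126.2 − 46.1) mod 360) = 80.1°.
Offset of +81.1° east of the west edge: ((81.1 − 46.1) mod 360) = 35.0°.
35.0° ≤ 80.1° ⇒ inside.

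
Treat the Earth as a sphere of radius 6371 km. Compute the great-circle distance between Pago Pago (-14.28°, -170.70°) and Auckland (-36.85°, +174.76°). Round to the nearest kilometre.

Δλ = 174.76 − -170.70 = 345.46°; wrapped into (−180°, 180°]: -14.54°.
Δφ = -36.85 − -14.28 = -22.57°.
a = sin²(Δφ/2) + cos φ₁ · cos φ₂ · sin²(Δλ/2) = 0.050713.
c = 2·atan2(√a, √(1−a)) = 0.45429 rad → d = 6371·c ≈ 2894.26 km.

2894 km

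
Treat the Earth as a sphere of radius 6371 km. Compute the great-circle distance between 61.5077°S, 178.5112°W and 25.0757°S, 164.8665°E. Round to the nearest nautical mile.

2290 nmi

Δλ = 164.8665 − -178.5112 = 343.3777°; wrapped into (−180°, 180°]: -16.6223°.
Δφ = -25.0757 − -61.5077 = 36.4320°.
a = sin²(Δφ/2) + cos φ₁ · cos φ₂ · sin²(Δλ/2) = 0.106747.
c = 2·atan2(√a, √(1−a)) = 0.66567 rad → d = 6371·c ≈ 4240.95 km ≈ 2289.93 nmi.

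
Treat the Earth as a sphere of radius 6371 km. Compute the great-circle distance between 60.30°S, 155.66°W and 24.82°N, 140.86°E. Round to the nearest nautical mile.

Δλ = 140.86 − -155.66 = 296.52°; wrapped into (−180°, 180°]: -63.48°.
Δφ = 24.82 − -60.30 = 85.12°.
a = sin²(Δφ/2) + cos φ₁ · cos φ₂ · sin²(Δλ/2) = 0.581916.
c = 2·atan2(√a, √(1−a)) = 1.73537 rad → d = 6371·c ≈ 11056.04 km ≈ 5969.79 nmi.

5970 nmi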